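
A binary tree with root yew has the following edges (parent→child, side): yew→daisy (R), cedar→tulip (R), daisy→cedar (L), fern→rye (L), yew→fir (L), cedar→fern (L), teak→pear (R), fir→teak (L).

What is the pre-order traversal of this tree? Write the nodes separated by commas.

yew, fir, teak, pear, daisy, cedar, fern, rye, tulip

Pre-order visits the node, then its left subtree, then its right subtree.
Visit yew.
At yew: go left to fir.
  Visit fir.
  At fir: go left to teak.
    Visit teak.
    At teak: no left child.
    At teak: go right to pear.
      pear is a leaf — visit pear.
  At fir: no right child.
At yew: go right to daisy.
  Visit daisy.
  At daisy: go left to cedar.
    Visit cedar.
    At cedar: go left to fern.
      Visit fern.
      At fern: go left to rye.
        rye is a leaf — visit rye.
      At fern: no right child.
    At cedar: go right to tulip.
      tulip is a leaf — visit tulip.
  At daisy: no right child.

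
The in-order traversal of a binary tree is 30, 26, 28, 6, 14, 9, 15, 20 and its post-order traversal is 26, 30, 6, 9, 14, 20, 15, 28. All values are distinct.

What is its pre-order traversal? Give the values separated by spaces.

28 30 26 15 14 6 9 20

The last element of post-order is the root; it splits in-order into left and right subtrees.
Root 28: left subtree has 2 nodes {30, 26}, right has 5 {6, 14, 9, 15, 20}.
  Root 30: left subtree has 0 nodes { }, right has 1 {26}.
  Root 15: left subtree has 3 nodes {6, 14, 9}, right has 1 {20}.
    Root 14: left subtree has 1 node {6}, right has 1 {9}.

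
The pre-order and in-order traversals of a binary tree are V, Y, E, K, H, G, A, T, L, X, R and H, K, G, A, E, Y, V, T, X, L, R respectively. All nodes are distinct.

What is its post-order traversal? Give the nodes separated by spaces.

H A G K E Y X R L T V

The first element of pre-order is the root; it splits in-order into left and right subtrees.
Root V: left subtree has 6 nodes {H, K, G, A, E, Y}, right has 4 {T, X, L, R}.
  Root Y: left subtree has 5 nodes {H, K, G, A, E}, right has 0 { }.
    Root E: left subtree has 4 nodes {H, K, G, A}, right has 0 { }.
      Root K: left subtree has 1 node {H}, right has 2 {G, A}.
        Root G: left subtree has 0 nodes { }, right has 1 {A}.
  Root T: left subtree has 0 nodes { }, right has 3 {X, L, R}.
    Root L: left subtree has 1 node {X}, right has 1 {R}.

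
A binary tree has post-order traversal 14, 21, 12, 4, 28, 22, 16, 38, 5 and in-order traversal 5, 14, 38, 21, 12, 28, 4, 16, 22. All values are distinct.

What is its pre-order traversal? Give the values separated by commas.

The last element of post-order is the root; it splits in-order into left and right subtrees.
Root 5: left subtree has 0 nodes { }, right has 8 {14, 38, 21, 12, 28, 4, 16, 22}.
  Root 38: left subtree has 1 node {14}, right has 6 {21, 12, 28, 4, 16, 22}.
    Root 16: left subtree has 4 nodes {21, 12, 28, 4}, right has 1 {22}.
      Root 28: left subtree has 2 nodes {21, 12}, right has 1 {4}.
        Root 12: left subtree has 1 node {21}, right has 0 { }.

5, 38, 14, 16, 28, 12, 21, 4, 22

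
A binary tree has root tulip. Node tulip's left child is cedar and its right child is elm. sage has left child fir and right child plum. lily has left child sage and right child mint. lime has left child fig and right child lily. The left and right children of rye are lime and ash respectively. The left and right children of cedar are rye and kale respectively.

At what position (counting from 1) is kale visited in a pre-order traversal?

Pre-order visits the node, then its left subtree, then its right subtree.
Visit tulip.
At tulip: go left to cedar.
  Visit cedar.
  At cedar: go left to rye.
    Visit rye.
    At rye: go left to lime.
      Visit lime.
      At lime: go left to fig.
        fig is a leaf — visit fig.
      At lime: go right to lily.
        Visit lily.
        At lily: go left to sage.
          Visit sage.
          At sage: go left to fir.
            fir is a leaf — visit fir.
          At sage: go right to plum.
            plum is a leaf — visit plum.
        At lily: go right to mint.
          mint is a leaf — visit mint.
    At rye: go right to ash.
      ash is a leaf — visit ash.
  At cedar: go right to kale.
    kale is a leaf — visit kale.
At tulip: go right to elm.
  elm is a leaf — visit elm.
Full pre-order sequence: tulip, cedar, rye, lime, fig, lily, sage, fir, plum, mint, ash, kale, elm.

12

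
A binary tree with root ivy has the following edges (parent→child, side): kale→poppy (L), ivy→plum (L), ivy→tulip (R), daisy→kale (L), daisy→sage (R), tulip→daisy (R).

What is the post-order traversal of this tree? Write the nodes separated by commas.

Post-order visits the left subtree, then the right subtree, then the node.
At ivy: go left to plum.
  plum is a leaf — visit plum.
At ivy: go right to tulip.
  At tulip: no left child.
  At tulip: go right to daisy.
    At daisy: go left to kale.
      At kale: go left to poppy.
        poppy is a leaf — visit poppy.
      At kale: no right child.
      Visit kale.
    At daisy: go right to sage.
      sage is a leaf — visit sage.
    Visit daisy.
  Visit tulip.
Visit ivy.

plum, poppy, kale, sage, daisy, tulip, ivy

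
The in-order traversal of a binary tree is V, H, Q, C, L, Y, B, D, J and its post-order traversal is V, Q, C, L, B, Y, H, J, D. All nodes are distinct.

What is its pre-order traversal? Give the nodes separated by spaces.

The last element of post-order is the root; it splits in-order into left and right subtrees.
Root D: left subtree has 7 nodes {V, H, Q, C, L, Y, B}, right has 1 {J}.
  Root H: left subtree has 1 node {V}, right has 5 {Q, C, L, Y, B}.
    Root Y: left subtree has 3 nodes {Q, C, L}, right has 1 {B}.
      Root L: left subtree has 2 nodes {Q, C}, right has 0 { }.
        Root C: left subtree has 1 node {Q}, right has 0 { }.

D H V Y L C Q B J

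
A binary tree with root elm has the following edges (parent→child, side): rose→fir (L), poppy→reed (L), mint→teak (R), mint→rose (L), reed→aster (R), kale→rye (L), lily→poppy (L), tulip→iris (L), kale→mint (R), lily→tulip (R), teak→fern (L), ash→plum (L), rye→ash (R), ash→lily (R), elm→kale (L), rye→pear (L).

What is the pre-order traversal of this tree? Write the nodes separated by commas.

elm, kale, rye, pear, ash, plum, lily, poppy, reed, aster, tulip, iris, mint, rose, fir, teak, fern

Pre-order visits the node, then its left subtree, then its right subtree.
Visit elm.
At elm: go left to kale.
  Visit kale.
  At kale: go left to rye.
    Visit rye.
    At rye: go left to pear.
      pear is a leaf — visit pear.
    At rye: go right to ash.
      Visit ash.
      At ash: go left to plum.
        plum is a leaf — visit plum.
      At ash: go right to lily.
        Visit lily.
        At lily: go left to poppy.
          Visit poppy.
          At poppy: go left to reed.
            Visit reed.
            At reed: no left child.
            At reed: go right to aster.
              aster is a leaf — visit aster.
          At poppy: no right child.
        At lily: go right to tulip.
          Visit tulip.
          At tulip: go left to iris.
            iris is a leaf — visit iris.
          At tulip: no right child.
  At kale: go right to mint.
    Visit mint.
    At mint: go left to rose.
      Visit rose.
      At rose: go left to fir.
        fir is a leaf — visit fir.
      At rose: no right child.
    At mint: go right to teak.
      Visit teak.
      At teak: go left to fern.
        fern is a leaf — visit fern.
      At teak: no right child.
At elm: no right child.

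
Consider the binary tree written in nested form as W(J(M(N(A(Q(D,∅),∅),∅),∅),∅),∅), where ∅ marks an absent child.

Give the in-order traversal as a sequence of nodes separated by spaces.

In-order visits the left subtree, then the node, then the right subtree.
At W: go left to J.
  At J: go left to M.
    At M: go left to N.
      At N: go left to A.
        At A: go left to Q.
          At Q: go left to D.
            D is a leaf — visit D.
          Visit Q.
          At Q: no right child.
        Visit A.
        At A: no right child.
      Visit N.
      At N: no right child.
    Visit M.
    At M: no right child.
  Visit J.
  At J: no right child.
Visit W.
At W: no right child.

D Q A N M J W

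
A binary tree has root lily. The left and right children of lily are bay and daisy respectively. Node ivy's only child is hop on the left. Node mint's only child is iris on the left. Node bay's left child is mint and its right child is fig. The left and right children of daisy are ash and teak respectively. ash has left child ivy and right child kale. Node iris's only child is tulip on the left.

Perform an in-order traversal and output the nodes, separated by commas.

In-order visits the left subtree, then the node, then the right subtree.
At lily: go left to bay.
  At bay: go left to mint.
    At mint: go left to iris.
      At iris: go left to tulip.
        tulip is a leaf — visit tulip.
      Visit iris.
      At iris: no right child.
    Visit mint.
    At mint: no right child.
  Visit bay.
  At bay: go right to fig.
    fig is a leaf — visit fig.
Visit lily.
At lily: go right to daisy.
  At daisy: go left to ash.
    At ash: go left to ivy.
      At ivy: go left to hop.
        hop is a leaf — visit hop.
      Visit ivy.
      At ivy: no right child.
    Visit ash.
    At ash: go right to kale.
      kale is a leaf — visit kale.
  Visit daisy.
  At daisy: go right to teak.
    teak is a leaf — visit teak.

tulip, iris, mint, bay, fig, lily, hop, ivy, ash, kale, daisy, teak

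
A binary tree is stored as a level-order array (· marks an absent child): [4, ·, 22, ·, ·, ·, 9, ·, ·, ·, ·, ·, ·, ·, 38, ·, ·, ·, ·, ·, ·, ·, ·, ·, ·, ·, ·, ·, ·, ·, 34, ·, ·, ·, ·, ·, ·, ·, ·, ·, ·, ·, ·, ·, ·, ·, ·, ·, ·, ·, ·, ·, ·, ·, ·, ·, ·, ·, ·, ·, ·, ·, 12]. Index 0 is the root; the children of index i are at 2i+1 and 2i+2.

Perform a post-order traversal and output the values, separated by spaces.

12 34 38 9 22 4

Post-order visits the left subtree, then the right subtree, then the node.
At 4: no left child.
At 4: go right to 22.
  At 22: no left child.
  At 22: go right to 9.
    At 9: no left child.
    At 9: go right to 38.
      At 38: no left child.
      At 38: go right to 34.
        At 34: no left child.
        At 34: go right to 12.
          12 is a leaf — visit 12.
        Visit 34.
      Visit 38.
    Visit 9.
  Visit 22.
Visit 4.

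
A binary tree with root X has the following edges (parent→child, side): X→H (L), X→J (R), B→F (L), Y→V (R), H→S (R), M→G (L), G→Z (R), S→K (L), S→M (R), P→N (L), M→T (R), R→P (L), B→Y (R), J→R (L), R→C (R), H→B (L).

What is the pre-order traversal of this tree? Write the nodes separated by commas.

X, H, B, F, Y, V, S, K, M, G, Z, T, J, R, P, N, C

Pre-order visits the node, then its left subtree, then its right subtree.
Visit X.
At X: go left to H.
  Visit H.
  At H: go left to B.
    Visit B.
    At B: go left to F.
      F is a leaf — visit F.
    At B: go right to Y.
      Visit Y.
      At Y: no left child.
      At Y: go right to V.
        V is a leaf — visit V.
  At H: go right to S.
    Visit S.
    At S: go left to K.
      K is a leaf — visit K.
    At S: go right to M.
      Visit M.
      At M: go left to G.
        Visit G.
        At G: no left child.
        At G: go right to Z.
          Z is a leaf — visit Z.
      At M: go right to T.
        T is a leaf — visit T.
At X: go right to J.
  Visit J.
  At J: go left to R.
    Visit R.
    At R: go left to P.
      Visit P.
      At P: go left to N.
        N is a leaf — visit N.
      At P: no right child.
    At R: go right to C.
      C is a leaf — visit C.
  At J: no right child.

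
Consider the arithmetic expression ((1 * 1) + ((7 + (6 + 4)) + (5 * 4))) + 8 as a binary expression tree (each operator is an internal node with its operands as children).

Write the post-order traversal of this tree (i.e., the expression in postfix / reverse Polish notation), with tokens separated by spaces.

Post-order on an expression tree gives postfix notation: for each operator, emit left operand, right operand, then the operator.

1 1 * 7 6 4 + + 5 4 * + + 8 +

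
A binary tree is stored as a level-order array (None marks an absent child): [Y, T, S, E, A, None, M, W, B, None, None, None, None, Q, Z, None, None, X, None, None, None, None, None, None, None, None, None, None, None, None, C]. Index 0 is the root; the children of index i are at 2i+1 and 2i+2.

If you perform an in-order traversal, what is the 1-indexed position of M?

In-order visits the left subtree, then the node, then the right subtree.
At Y: go left to T.
  At T: go left to E.
    At E: go left to W.
      W is a leaf — visit W.
    Visit E.
    At E: go right to B.
      At B: go left to X.
        X is a leaf — visit X.
      Visit B.
      At B: no right child.
  Visit T.
  At T: go right to A.
    A is a leaf — visit A.
Visit Y.
At Y: go right to S.
  At S: no left child.
  Visit S.
  At S: go right to M.
    At M: go left to Q.
      Q is a leaf — visit Q.
    Visit M.
    At M: go right to Z.
      At Z: no left child.
      Visit Z.
      At Z: go right to C.
        C is a leaf — visit C.
Full in-order sequence: W, E, X, B, T, A, Y, S, Q, M, Z, C.

10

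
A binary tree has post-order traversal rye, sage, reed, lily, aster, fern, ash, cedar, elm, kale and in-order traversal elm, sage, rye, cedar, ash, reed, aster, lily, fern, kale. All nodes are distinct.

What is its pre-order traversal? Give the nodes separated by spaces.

kale elm cedar sage rye ash fern aster reed lily

The last element of post-order is the root; it splits in-order into left and right subtrees.
Root kale: left subtree has 9 nodes {elm, sage, rye, cedar, ash, reed, aster, lily, fern}, right has 0 { }.
  Root elm: left subtree has 0 nodes { }, right has 8 {sage, rye, cedar, ash, reed, aster, lily, fern}.
    Root cedar: left subtree has 2 nodes {sage, rye}, right has 5 {ash, reed, aster, lily, fern}.
      Root sage: left subtree has 0 nodes { }, right has 1 {rye}.
      Root ash: left subtree has 0 nodes { }, right has 4 {reed, aster, lily, fern}.
        Root fern: left subtree has 3 nodes {reed, aster, lily}, right has 0 { }.
          Root aster: left subtree has 1 node {reed}, right has 1 {lily}.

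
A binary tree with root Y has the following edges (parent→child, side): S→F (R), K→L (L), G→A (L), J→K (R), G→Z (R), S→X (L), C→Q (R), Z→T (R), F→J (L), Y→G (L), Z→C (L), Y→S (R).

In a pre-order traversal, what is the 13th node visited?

Pre-order visits the node, then its left subtree, then its right subtree.
Visit Y.
At Y: go left to G.
  Visit G.
  At G: go left to A.
    A is a leaf — visit A.
  At G: go right to Z.
    Visit Z.
    At Z: go left to C.
      Visit C.
      At C: no left child.
      At C: go right to Q.
        Q is a leaf — visit Q.
    At Z: go right to T.
      T is a leaf — visit T.
At Y: go right to S.
  Visit S.
  At S: go left to X.
    X is a leaf — visit X.
  At S: go right to F.
    Visit F.
    At F: go left to J.
      Visit J.
      At J: no left child.
      At J: go right to K.
        Visit K.
        At K: go left to L.
          L is a leaf — visit L.
        At K: no right child.
    At F: no right child.
Full pre-order sequence: Y, G, A, Z, C, Q, T, S, X, F, J, K, L.

L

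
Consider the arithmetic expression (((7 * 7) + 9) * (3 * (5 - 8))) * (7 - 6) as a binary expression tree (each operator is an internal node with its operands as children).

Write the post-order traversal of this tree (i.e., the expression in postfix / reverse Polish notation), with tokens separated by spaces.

Post-order on an expression tree gives postfix notation: for each operator, emit left operand, right operand, then the operator.

7 7 * 9 + 3 5 8 - * * 7 6 - *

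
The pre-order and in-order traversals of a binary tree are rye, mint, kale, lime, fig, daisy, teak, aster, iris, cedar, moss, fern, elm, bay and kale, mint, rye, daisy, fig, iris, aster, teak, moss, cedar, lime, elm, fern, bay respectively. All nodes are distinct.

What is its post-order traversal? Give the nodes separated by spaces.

The first element of pre-order is the root; it splits in-order into left and right subtrees.
Root rye: left subtree has 2 nodes {kale, mint}, right has 11 {daisy, fig, iris, aster, teak, moss, cedar, lime, elm, fern, bay}.
  Root mint: left subtree has 1 node {kale}, right has 0 { }.
  Root lime: left subtree has 7 nodes {daisy, fig, iris, aster, teak, moss, cedar}, right has 3 {elm, fern, bay}.
    Root fig: left subtree has 1 node {daisy}, right has 5 {iris, aster, teak, moss, cedar}.
      Root teak: left subtree has 2 nodes {iris, aster}, right has 2 {moss, cedar}.
        Root aster: left subtree has 1 node {iris}, right has 0 { }.
        Root cedar: left subtree has 1 node {moss}, right has 0 { }.
    Root fern: left subtree has 1 node {elm}, right has 1 {bay}.

kale mint daisy iris aster moss cedar teak fig elm bay fern lime rye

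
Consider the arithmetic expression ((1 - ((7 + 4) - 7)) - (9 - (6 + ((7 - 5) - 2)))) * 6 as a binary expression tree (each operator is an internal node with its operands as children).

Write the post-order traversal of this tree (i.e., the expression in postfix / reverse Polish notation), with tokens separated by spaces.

Post-order on an expression tree gives postfix notation: for each operator, emit left operand, right operand, then the operator.

1 7 4 + 7 - - 9 6 7 5 - 2 - + - - 6 *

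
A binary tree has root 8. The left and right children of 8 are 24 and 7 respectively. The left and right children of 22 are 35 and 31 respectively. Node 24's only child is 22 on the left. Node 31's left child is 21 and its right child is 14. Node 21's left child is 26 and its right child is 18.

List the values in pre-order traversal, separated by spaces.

8 24 22 35 31 21 26 18 14 7

Pre-order visits the node, then its left subtree, then its right subtree.
Visit 8.
At 8: go left to 24.
  Visit 24.
  At 24: go left to 22.
    Visit 22.
    At 22: go left to 35.
      35 is a leaf — visit 35.
    At 22: go right to 31.
      Visit 31.
      At 31: go left to 21.
        Visit 21.
        At 21: go left to 26.
          26 is a leaf — visit 26.
        At 21: go right to 18.
          18 is a leaf — visit 18.
      At 31: go right to 14.
        14 is a leaf — visit 14.
  At 24: no right child.
At 8: go right to 7.
  7 is a leaf — visit 7.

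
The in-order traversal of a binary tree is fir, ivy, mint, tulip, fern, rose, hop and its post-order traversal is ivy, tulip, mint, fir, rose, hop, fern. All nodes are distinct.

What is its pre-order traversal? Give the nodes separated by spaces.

The last element of post-order is the root; it splits in-order into left and right subtrees.
Root fern: left subtree has 4 nodes {fir, ivy, mint, tulip}, right has 2 {rose, hop}.
  Root fir: left subtree has 0 nodes { }, right has 3 {ivy, mint, tulip}.
    Root mint: left subtree has 1 node {ivy}, right has 1 {tulip}.
  Root hop: left subtree has 1 node {rose}, right has 0 { }.

fern fir mint ivy tulip hop rose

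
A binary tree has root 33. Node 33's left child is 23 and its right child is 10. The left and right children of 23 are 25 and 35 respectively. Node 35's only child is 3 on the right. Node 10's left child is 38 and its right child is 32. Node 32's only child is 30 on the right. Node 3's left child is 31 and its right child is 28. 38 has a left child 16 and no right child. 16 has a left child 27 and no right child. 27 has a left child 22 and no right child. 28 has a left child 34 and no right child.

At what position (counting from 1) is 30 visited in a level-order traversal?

10

Level-order visits nodes level by level from the root, left to right within each level.
Level 0: 33
Level 1: 23, 10
Level 2: 25, 35, 38, 32
Level 3: 3, 16, 30
Level 4: 31, 28, 27
Level 5: 34, 22
Full level-order sequence: 33, 23, 10, 25, 35, 38, 32, 3, 16, 30, 31, 28, 27, 34, 22.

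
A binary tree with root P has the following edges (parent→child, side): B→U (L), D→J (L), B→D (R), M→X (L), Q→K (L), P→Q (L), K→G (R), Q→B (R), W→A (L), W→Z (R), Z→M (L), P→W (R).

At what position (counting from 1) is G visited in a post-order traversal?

Post-order visits the left subtree, then the right subtree, then the node.
At P: go left to Q.
  At Q: go left to K.
    At K: no left child.
    At K: go right to G.
      G is a leaf — visit G.
    Visit K.
  At Q: go right to B.
    At B: go left to U.
      U is a leaf — visit U.
    At B: go right to D.
      At D: go left to J.
        J is a leaf — visit J.
      At D: no right child.
      Visit D.
    Visit B.
  Visit Q.
At P: go right to W.
  At W: go left to A.
    A is a leaf — visit A.
  At W: go right to Z.
    At Z: go left to M.
      At M: go left to X.
        X is a leaf — visit X.
      At M: no right child.
      Visit M.
    At Z: no right child.
    Visit Z.
  Visit W.
Visit P.
Full post-order sequence: G, K, U, J, D, B, Q, A, X, M, Z, W, P.

1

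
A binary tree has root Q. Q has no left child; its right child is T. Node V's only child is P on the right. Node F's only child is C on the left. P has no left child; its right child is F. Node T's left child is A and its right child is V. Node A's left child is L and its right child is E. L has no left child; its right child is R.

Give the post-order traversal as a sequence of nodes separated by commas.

R, L, E, A, C, F, P, V, T, Q

Post-order visits the left subtree, then the right subtree, then the node.
At Q: no left child.
At Q: go right to T.
  At T: go left to A.
    At A: go left to L.
      At L: no left child.
      At L: go right to R.
        R is a leaf — visit R.
      Visit L.
    At A: go right to E.
      E is a leaf — visit E.
    Visit A.
  At T: go right to V.
    At V: no left child.
    At V: go right to P.
      At P: no left child.
      At P: go right to F.
        At F: go left to C.
          C is a leaf — visit C.
        At F: no right child.
        Visit F.
      Visit P.
    Visit V.
  Visit T.
Visit Q.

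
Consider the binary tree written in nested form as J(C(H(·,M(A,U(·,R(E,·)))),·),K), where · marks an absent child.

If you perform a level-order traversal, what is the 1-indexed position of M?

5

Level-order visits nodes level by level from the root, left to right within each level.
Level 0: J
Level 1: C, K
Level 2: H
Level 3: M
Level 4: A, U
Level 5: R
Level 6: E
Full level-order sequence: J, C, K, H, M, A, U, R, E.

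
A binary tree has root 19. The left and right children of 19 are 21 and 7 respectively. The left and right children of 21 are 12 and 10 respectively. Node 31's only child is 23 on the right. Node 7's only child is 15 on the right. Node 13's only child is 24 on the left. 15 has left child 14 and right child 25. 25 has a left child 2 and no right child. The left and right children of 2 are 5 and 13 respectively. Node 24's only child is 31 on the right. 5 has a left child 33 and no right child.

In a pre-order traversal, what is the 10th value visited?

5

Pre-order visits the node, then its left subtree, then its right subtree.
Visit 19.
At 19: go left to 21.
  Visit 21.
  At 21: go left to 12.
    12 is a leaf — visit 12.
  At 21: go right to 10.
    10 is a leaf — visit 10.
At 19: go right to 7.
  Visit 7.
  At 7: no left child.
  At 7: go right to 15.
    Visit 15.
    At 15: go left to 14.
      14 is a leaf — visit 14.
    At 15: go right to 25.
      Visit 25.
      At 25: go left to 2.
        Visit 2.
        At 2: go left to 5.
          Visit 5.
          At 5: go left to 33.
            33 is a leaf — visit 33.
          At 5: no right child.
        At 2: go right to 13.
          Visit 13.
          At 13: go left to 24.
            Visit 24.
            At 24: no left child.
            At 24: go right to 31.
              Visit 31.
              At 31: no left child.
              At 31: go right to 23.
                23 is a leaf — visit 23.
          At 13: no right child.
      At 25: no right child.
Full pre-order sequence: 19, 21, 12, 10, 7, 15, 14, 25, 2, 5, 33, 13, 24, 31, 23.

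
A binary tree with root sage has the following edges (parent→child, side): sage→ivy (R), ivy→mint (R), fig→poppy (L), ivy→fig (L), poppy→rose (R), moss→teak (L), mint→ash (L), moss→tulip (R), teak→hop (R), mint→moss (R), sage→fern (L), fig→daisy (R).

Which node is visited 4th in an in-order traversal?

In-order visits the left subtree, then the node, then the right subtree.
At sage: go left to fern.
  fern is a leaf — visit fern.
Visit sage.
At sage: go right to ivy.
  At ivy: go left to fig.
    At fig: go left to poppy.
      At poppy: no left child.
      Visit poppy.
      At poppy: go right to rose.
        rose is a leaf — visit rose.
    Visit fig.
    At fig: go right to daisy.
      daisy is a leaf — visit daisy.
  Visit ivy.
  At ivy: go right to mint.
    At mint: go left to ash.
      ash is a leaf — visit ash.
    Visit mint.
    At mint: go right to moss.
      At moss: go left to teak.
        At teak: no left child.
        Visit teak.
        At teak: go right to hop.
          hop is a leaf — visit hop.
      Visit moss.
      At moss: go right to tulip.
        tulip is a leaf — visit tulip.
Full in-order sequence: fern, sage, poppy, rose, fig, daisy, ivy, ash, mint, teak, hop, moss, tulip.

rose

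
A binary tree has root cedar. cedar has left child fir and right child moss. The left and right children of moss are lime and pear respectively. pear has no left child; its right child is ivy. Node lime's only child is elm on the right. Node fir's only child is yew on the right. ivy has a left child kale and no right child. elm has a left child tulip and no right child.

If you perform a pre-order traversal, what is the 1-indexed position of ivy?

Pre-order visits the node, then its left subtree, then its right subtree.
Visit cedar.
At cedar: go left to fir.
  Visit fir.
  At fir: no left child.
  At fir: go right to yew.
    yew is a leaf — visit yew.
At cedar: go right to moss.
  Visit moss.
  At moss: go left to lime.
    Visit lime.
    At lime: no left child.
    At lime: go right to elm.
      Visit elm.
      At elm: go left to tulip.
        tulip is a leaf — visit tulip.
      At elm: no right child.
  At moss: go right to pear.
    Visit pear.
    At pear: no left child.
    At pear: go right to ivy.
      Visit ivy.
      At ivy: go left to kale.
        kale is a leaf — visit kale.
      At ivy: no right child.
Full pre-order sequence: cedar, fir, yew, moss, lime, elm, tulip, pear, ivy, kale.

9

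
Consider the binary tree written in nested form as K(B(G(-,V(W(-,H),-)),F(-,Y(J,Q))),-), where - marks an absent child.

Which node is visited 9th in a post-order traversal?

B

Post-order visits the left subtree, then the right subtree, then the node.
At K: go left to B.
  At B: go left to G.
    At G: no left child.
    At G: go right to V.
      At V: go left to W.
        At W: no left child.
        At W: go right to H.
          H is a leaf — visit H.
        Visit W.
      At V: no right child.
      Visit V.
    Visit G.
  At B: go right to F.
    At F: no left child.
    At F: go right to Y.
      At Y: go left to J.
        J is a leaf — visit J.
      At Y: go right to Q.
        Q is a leaf — visit Q.
      Visit Y.
    Visit F.
  Visit B.
At K: no right child.
Visit K.
Full post-order sequence: H, W, V, G, J, Q, Y, F, B, K.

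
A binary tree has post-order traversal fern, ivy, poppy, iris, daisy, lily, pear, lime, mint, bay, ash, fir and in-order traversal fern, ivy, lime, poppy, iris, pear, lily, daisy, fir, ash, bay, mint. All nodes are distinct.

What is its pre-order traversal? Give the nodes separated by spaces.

fir lime ivy fern pear iris poppy lily daisy ash bay mint

The last element of post-order is the root; it splits in-order into left and right subtrees.
Root fir: left subtree has 8 nodes {fern, ivy, lime, poppy, iris, pear, lily, daisy}, right has 3 {ash, bay, mint}.
  Root lime: left subtree has 2 nodes {fern, ivy}, right has 5 {poppy, iris, pear, lily, daisy}.
    Root ivy: left subtree has 1 node {fern}, right has 0 { }.
    Root pear: left subtree has 2 nodes {poppy, iris}, right has 2 {lily, daisy}.
      Root iris: left subtree has 1 node {poppy}, right has 0 { }.
      Root lily: left subtree has 0 nodes { }, right has 1 {daisy}.
  Root ash: left subtree has 0 nodes { }, right has 2 {bay, mint}.
    Root bay: left subtree has 0 nodes { }, right has 1 {mint}.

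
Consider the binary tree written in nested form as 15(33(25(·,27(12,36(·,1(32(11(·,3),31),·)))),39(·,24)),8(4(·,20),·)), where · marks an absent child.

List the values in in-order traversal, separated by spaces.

In-order visits the left subtree, then the node, then the right subtree.
At 15: go left to 33.
  At 33: go left to 25.
    At 25: no left child.
    Visit 25.
    At 25: go right to 27.
      At 27: go left to 12.
        12 is a leaf — visit 12.
      Visit 27.
      At 27: go right to 36.
        At 36: no left child.
        Visit 36.
        At 36: go right to 1.
          At 1: go left to 32.
            At 32: go left to 11.
              At 11: no left child.
              Visit 11.
              At 11: go right to 3.
                3 is a leaf — visit 3.
            Visit 32.
            At 32: go right to 31.
              31 is a leaf — visit 31.
          Visit 1.
          At 1: no right child.
  Visit 33.
  At 33: go right to 39.
    At 39: no left child.
    Visit 39.
    At 39: go right to 24.
      24 is a leaf — visit 24.
Visit 15.
At 15: go right to 8.
  At 8: go left to 4.
    At 4: no left child.
    Visit 4.
    At 4: go right to 20.
      20 is a leaf — visit 20.
  Visit 8.
  At 8: no right child.

25 12 27 36 11 3 32 31 1 33 39 24 15 4 20 8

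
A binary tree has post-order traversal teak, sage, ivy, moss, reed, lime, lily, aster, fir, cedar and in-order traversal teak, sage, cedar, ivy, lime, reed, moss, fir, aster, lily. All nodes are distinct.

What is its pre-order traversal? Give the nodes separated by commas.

cedar, sage, teak, fir, lime, ivy, reed, moss, aster, lily

The last element of post-order is the root; it splits in-order into left and right subtrees.
Root cedar: left subtree has 2 nodes {teak, sage}, right has 7 {ivy, lime, reed, moss, fir, aster, lily}.
  Root sage: left subtree has 1 node {teak}, right has 0 { }.
  Root fir: left subtree has 4 nodes {ivy, lime, reed, moss}, right has 2 {aster, lily}.
    Root lime: left subtree has 1 node {ivy}, right has 2 {reed, moss}.
      Root reed: left subtree has 0 nodes { }, right has 1 {moss}.
    Root aster: left subtree has 0 nodes { }, right has 1 {lily}.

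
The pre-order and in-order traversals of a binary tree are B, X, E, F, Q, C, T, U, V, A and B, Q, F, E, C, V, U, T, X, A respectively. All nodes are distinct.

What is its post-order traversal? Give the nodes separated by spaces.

The first element of pre-order is the root; it splits in-order into left and right subtrees.
Root B: left subtree has 0 nodes { }, right has 9 {Q, F, E, C, V, U, T, X, A}.
  Root X: left subtree has 7 nodes {Q, F, E, C, V, U, T}, right has 1 {A}.
    Root E: left subtree has 2 nodes {Q, F}, right has 4 {C, V, U, T}.
      Root F: left subtree has 1 node {Q}, right has 0 { }.
      Root C: left subtree has 0 nodes { }, right has 3 {V, U, T}.
        Root T: left subtree has 2 nodes {V, U}, right has 0 { }.
          Root U: left subtree has 1 node {V}, right has 0 { }.

Q F V U T C E A X B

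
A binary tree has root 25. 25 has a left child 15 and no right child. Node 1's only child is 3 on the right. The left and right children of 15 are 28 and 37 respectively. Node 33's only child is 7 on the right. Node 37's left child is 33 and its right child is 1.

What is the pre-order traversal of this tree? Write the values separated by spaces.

25 15 28 37 33 7 1 3

Pre-order visits the node, then its left subtree, then its right subtree.
Visit 25.
At 25: go left to 15.
  Visit 15.
  At 15: go left to 28.
    28 is a leaf — visit 28.
  At 15: go right to 37.
    Visit 37.
    At 37: go left to 33.
      Visit 33.
      At 33: no left child.
      At 33: go right to 7.
        7 is a leaf — visit 7.
    At 37: go right to 1.
      Visit 1.
      At 1: no left child.
      At 1: go right to 3.
        3 is a leaf — visit 3.
At 25: no right child.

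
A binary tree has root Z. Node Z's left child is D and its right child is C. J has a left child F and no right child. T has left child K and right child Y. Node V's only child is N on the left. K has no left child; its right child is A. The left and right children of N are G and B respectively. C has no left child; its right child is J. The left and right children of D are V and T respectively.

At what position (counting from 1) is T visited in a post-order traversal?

8

Post-order visits the left subtree, then the right subtree, then the node.
At Z: go left to D.
  At D: go left to V.
    At V: go left to N.
      At N: go left to G.
        G is a leaf — visit G.
      At N: go right to B.
        B is a leaf — visit B.
      Visit N.
    At V: no right child.
    Visit V.
  At D: go right to T.
    At T: go left to K.
      At K: no left child.
      At K: go right to A.
        A is a leaf — visit A.
      Visit K.
    At T: go right to Y.
      Y is a leaf — visit Y.
    Visit T.
  Visit D.
At Z: go right to C.
  At C: no left child.
  At C: go right to J.
    At J: go left to F.
      F is a leaf — visit F.
    At J: no right child.
    Visit J.
  Visit C.
Visit Z.
Full post-order sequence: G, B, N, V, A, K, Y, T, D, F, J, C, Z.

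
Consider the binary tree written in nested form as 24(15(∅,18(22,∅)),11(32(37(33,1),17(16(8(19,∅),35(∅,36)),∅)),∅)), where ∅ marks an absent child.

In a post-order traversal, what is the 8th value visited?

Post-order visits the left subtree, then the right subtree, then the node.
At 24: go left to 15.
  At 15: no left child.
  At 15: go right to 18.
    At 18: go left to 22.
      22 is a leaf — visit 22.
    At 18: no right child.
    Visit 18.
  Visit 15.
At 24: go right to 11.
  At 11: go left to 32.
    At 32: go left to 37.
      At 37: go left to 33.
        33 is a leaf — visit 33.
      At 37: go right to 1.
        1 is a leaf — visit 1.
      Visit 37.
    At 32: go right to 17.
      At 17: go left to 16.
        At 16: go left to 8.
          At 8: go left to 19.
            19 is a leaf — visit 19.
          At 8: no right child.
          Visit 8.
        At 16: go right to 35.
          At 35: no left child.
          At 35: go right to 36.
            36 is a leaf — visit 36.
          Visit 35.
        Visit 16.
      At 17: no right child.
      Visit 17.
    Visit 32.
  At 11: no right child.
  Visit 11.
Visit 24.
Full post-order sequence: 22, 18, 15, 33, 1, 37, 19, 8, 36, 35, 16, 17, 32, 11, 24.

8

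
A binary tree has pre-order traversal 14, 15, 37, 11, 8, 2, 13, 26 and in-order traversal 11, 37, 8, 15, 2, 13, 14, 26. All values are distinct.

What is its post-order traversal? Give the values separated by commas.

The first element of pre-order is the root; it splits in-order into left and right subtrees.
Root 14: left subtree has 6 nodes {11, 37, 8, 15, 2, 13}, right has 1 {26}.
  Root 15: left subtree has 3 nodes {11, 37, 8}, right has 2 {2, 13}.
    Root 37: left subtree has 1 node {11}, right has 1 {8}.
    Root 2: left subtree has 0 nodes { }, right has 1 {13}.

11, 8, 37, 13, 2, 15, 26, 14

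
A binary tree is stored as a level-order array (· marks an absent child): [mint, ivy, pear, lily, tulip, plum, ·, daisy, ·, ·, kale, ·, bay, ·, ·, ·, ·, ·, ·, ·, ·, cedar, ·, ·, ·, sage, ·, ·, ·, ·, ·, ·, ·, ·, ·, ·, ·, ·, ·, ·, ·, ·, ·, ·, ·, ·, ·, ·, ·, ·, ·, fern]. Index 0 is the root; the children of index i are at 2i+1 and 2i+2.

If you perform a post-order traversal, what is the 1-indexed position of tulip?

Post-order visits the left subtree, then the right subtree, then the node.
At mint: go left to ivy.
  At ivy: go left to lily.
    At lily: go left to daisy.
      daisy is a leaf — visit daisy.
    At lily: no right child.
    Visit lily.
  At ivy: go right to tulip.
    At tulip: no left child.
    At tulip: go right to kale.
      At kale: go left to cedar.
        cedar is a leaf — visit cedar.
      At kale: no right child.
      Visit kale.
    Visit tulip.
  Visit ivy.
At mint: go right to pear.
  At pear: go left to plum.
    At plum: no left child.
    At plum: go right to bay.
      At bay: go left to sage.
        At sage: go left to fern.
          fern is a leaf — visit fern.
        At sage: no right child.
        Visit sage.
      At bay: no right child.
      Visit bay.
    Visit plum.
  At pear: no right child.
  Visit pear.
Visit mint.
Full post-order sequence: daisy, lily, cedar, kale, tulip, ivy, fern, sage, bay, plum, pear, mint.

5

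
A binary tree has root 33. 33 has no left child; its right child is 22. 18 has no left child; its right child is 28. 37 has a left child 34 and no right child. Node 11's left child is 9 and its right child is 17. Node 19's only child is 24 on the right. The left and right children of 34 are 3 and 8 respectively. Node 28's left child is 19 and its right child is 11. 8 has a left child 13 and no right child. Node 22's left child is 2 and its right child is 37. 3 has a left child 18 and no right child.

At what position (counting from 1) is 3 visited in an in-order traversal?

11

In-order visits the left subtree, then the node, then the right subtree.
At 33: no left child.
Visit 33.
At 33: go right to 22.
  At 22: go left to 2.
    2 is a leaf — visit 2.
  Visit 22.
  At 22: go right to 37.
    At 37: go left to 34.
      At 34: go left to 3.
        At 3: go left to 18.
          At 18: no left child.
          Visit 18.
          At 18: go right to 28.
            At 28: go left to 19.
              At 19: no left child.
              Visit 19.
              At 19: go right to 24.
                24 is a leaf — visit 24.
            Visit 28.
            At 28: go right to 11.
              At 11: go left to 9.
                9 is a leaf — visit 9.
              Visit 11.
              At 11: go right to 17.
                17 is a leaf — visit 17.
        Visit 3.
        At 3: no right child.
      Visit 34.
      At 34: go right to 8.
        At 8: go left to 13.
          13 is a leaf — visit 13.
        Visit 8.
        At 8: no right child.
    Visit 37.
    At 37: no right child.
Full in-order sequence: 33, 2, 22, 18, 19, 24, 28, 9, 11, 17, 3, 34, 13, 8, 37.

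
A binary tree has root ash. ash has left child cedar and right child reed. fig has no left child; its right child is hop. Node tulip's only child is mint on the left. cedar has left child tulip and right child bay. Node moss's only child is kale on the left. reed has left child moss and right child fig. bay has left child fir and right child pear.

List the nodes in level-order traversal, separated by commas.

ash, cedar, reed, tulip, bay, moss, fig, mint, fir, pear, kale, hop

Level-order visits nodes level by level from the root, left to right within each level.
Level 0: ash
Level 1: cedar, reed
Level 2: tulip, bay, moss, fig
Level 3: mint, fir, pear, kale, hop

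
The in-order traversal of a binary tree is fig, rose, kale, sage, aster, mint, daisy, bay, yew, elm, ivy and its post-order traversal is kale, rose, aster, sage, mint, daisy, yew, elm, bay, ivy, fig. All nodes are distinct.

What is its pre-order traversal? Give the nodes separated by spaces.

The last element of post-order is the root; it splits in-order into left and right subtrees.
Root fig: left subtree has 0 nodes { }, right has 10 {rose, kale, sage, aster, mint, daisy, bay, yew, elm, ivy}.
  Root ivy: left subtree has 9 nodes {rose, kale, sage, aster, mint, daisy, bay, yew, elm}, right has 0 { }.
    Root bay: left subtree has 6 nodes {rose, kale, sage, aster, mint, daisy}, right has 2 {yew, elm}.
      Root daisy: left subtree has 5 nodes {rose, kale, sage, aster, mint}, right has 0 { }.
        Root mint: left subtree has 4 nodes {rose, kale, sage, aster}, right has 0 { }.
          Root sage: left subtree has 2 nodes {rose, kale}, right has 1 {aster}.
            Root rose: left subtree has 0 nodes { }, right has 1 {kale}.
      Root elm: left subtree has 1 node {yew}, right has 0 { }.

fig ivy bay daisy mint sage rose kale aster elm yew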